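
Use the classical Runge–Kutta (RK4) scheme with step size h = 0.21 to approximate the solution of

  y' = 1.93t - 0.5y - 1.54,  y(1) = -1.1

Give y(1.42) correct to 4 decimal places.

-0.5850

RK4: k1 = f(t_n, y_n); k2 = f(t_n + h/2, y_n + (h/2)·k1); k3 = f(t_n + h/2, y_n + (h/2)·k2); k4 = f(t_n + h, y_n + h·k3); y_{n+1} = y_n + (h/6)·(k1 + 2k2 + 2k3 + k4).
t=1.000000, y=-1.100000:
  k1 = f(1.000000, -1.100000) = 0.940000
  k2 = f(1.105000, -1.001300) = 1.093300
  k3 = f(1.105000, -0.985204) = 1.085252
  k4 = f(1.210000, -0.872097) = 1.231349
  y ← -1.100000 + (0.21/6)·(k1 + 2k2 + 2k3 + k4) = -0.871504
t=1.210000, y=-0.871504:
  k1 = f(1.210000, -0.871504) = 1.231052
  k2 = f(1.315000, -0.742244) = 1.369072
  k3 = f(1.315000, -0.727752) = 1.361826
  k4 = f(1.420000, -0.585521) = 1.493360
  y ← -0.871504 + (0.21/6)·(k1 + 2k2 + 2k3 + k4) = -0.584987
y(1.42) ≈ -0.5850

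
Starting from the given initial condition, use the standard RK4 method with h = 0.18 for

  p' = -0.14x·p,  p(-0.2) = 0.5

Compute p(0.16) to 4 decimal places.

RK4: k1 = f(x_n, p_n); k2 = f(x_n + h/2, p_n + (h/2)·k1); k3 = f(x_n + h/2, p_n + (h/2)·k2); k4 = f(x_n + h, p_n + h·k3); p_{n+1} = p_n + (h/6)·(k1 + 2k2 + 2k3 + k4).
x=-0.200000, p=0.500000:
  k1 = f(-0.200000, 0.500000) = 0.014000
  k2 = f(-0.110000, 0.501260) = 0.007719
  k3 = f(-0.110000, 0.500695) = 0.007711
  k4 = f(-0.020000, 0.501388) = 0.001404
  p ← 0.500000 + (0.18/6)·(k1 + 2k2 + 2k3 + k4) = 0.501388
x=-0.020000, p=0.501388:
  k1 = f(-0.020000, 0.501388) = 0.001404
  k2 = f(0.070000, 0.501514) = -0.004915
  k3 = f(0.070000, 0.500946) = -0.004909
  k4 = f(0.160000, 0.500504) = -0.011211
  p ← 0.501388 + (0.18/6)·(k1 + 2k2 + 2k3 + k4) = 0.500504
p(0.16) ≈ 0.5005

0.5005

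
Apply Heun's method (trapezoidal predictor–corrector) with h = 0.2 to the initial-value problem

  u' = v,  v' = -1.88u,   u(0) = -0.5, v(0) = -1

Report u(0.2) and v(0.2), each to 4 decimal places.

-0.6812, -0.7744

Heun on (u,v): k1 = f(s_n, state_n); k2 = f(s_n + h, state_n + h·k1); state_{n+1} = state_n + (h/2)·(k1 + k2).
0.000000: (-0.500000, -1.000000)
  k1 = (-1.000000, 0.940000)
  predictor → (-0.700000, -0.812000)
  k2 = (-0.812000, 1.316000)
  → (-0.681200, -0.774400)
(u(0.2), v(0.2)) ≈ (-0.6812, -0.7744)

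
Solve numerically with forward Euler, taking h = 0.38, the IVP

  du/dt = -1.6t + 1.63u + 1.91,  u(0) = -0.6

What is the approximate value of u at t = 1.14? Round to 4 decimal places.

Euler: u_{n+1} = u_n + h·f(t_n, u_n).
t=0.000000, u=-0.600000: f=0.932000 → u ← -0.600000 + 0.38·0.932000 = -0.245840
t=0.380000, u=-0.245840: f=0.901281 → u ← -0.245840 + 0.38·0.901281 = 0.096647
t=0.760000, u=0.096647: f=0.851534 → u ← 0.096647 + 0.38·0.851534 = 0.420230
u(1.14) ≈ 0.4202

0.4202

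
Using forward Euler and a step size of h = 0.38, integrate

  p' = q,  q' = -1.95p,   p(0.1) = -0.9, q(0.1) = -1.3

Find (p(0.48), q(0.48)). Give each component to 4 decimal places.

Euler on (p,q): p_{n+1} = p_n + h·p', q_{n+1} = q_n + h·q'.
0.100000: (-0.900000, -1.300000); f=(-1.300000, 1.755000) → (-1.394000, -0.633100)
(p(0.48), q(0.48)) ≈ (-1.3940, -0.6331)

-1.3940, -0.6331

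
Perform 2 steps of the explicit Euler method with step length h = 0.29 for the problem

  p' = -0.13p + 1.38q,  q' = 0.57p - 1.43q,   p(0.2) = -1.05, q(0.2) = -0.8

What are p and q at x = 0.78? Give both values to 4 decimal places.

-1.5373, -0.5956

Euler on (p,q): p_{n+1} = p_n + h·p', q_{n+1} = q_n + h·q'.
0.200000: (-1.050000, -0.800000); f=(-0.967500, 0.545500) → (-1.330575, -0.641805)
0.490000: (-1.330575, -0.641805); f=(-0.712716, 0.159353) → (-1.537263, -0.595593)
(p(0.78), q(0.78)) ≈ (-1.5373, -0.5956)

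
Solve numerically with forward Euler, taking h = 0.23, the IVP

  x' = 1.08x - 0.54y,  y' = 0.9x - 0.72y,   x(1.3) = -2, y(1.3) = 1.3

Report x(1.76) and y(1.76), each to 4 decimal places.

-3.4019, 0.0094

Euler on (x,y): x_{n+1} = x_n + h·x', y_{n+1} = y_n + h·y'.
1.300000: (-2.000000, 1.300000); f=(-2.862000, -2.736000) → (-2.658260, 0.670720)
1.530000: (-2.658260, 0.670720); f=(-3.233110, -2.875352) → (-3.401875, 0.009389)
(x(1.76), y(1.76)) ≈ (-3.4019, 0.0094)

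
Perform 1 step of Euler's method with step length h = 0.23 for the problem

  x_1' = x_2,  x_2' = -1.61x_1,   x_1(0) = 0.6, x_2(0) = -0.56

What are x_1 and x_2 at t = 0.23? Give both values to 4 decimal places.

0.4712, -0.7822

Euler on (x_1,x_2): x_1_{n+1} = x_1_n + h·x_1', x_2_{n+1} = x_2_n + h·x_2'.
0.000000: (0.600000, -0.560000); f=(-0.560000, -0.966000) → (0.471200, -0.782180)
(x_1(0.23), x_2(0.23)) ≈ (0.4712, -0.7822)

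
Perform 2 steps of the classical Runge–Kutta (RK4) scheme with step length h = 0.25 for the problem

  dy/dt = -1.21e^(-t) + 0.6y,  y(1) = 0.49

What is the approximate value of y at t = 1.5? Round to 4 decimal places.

RK4: k1 = f(t_n, y_n); k2 = f(t_n + h/2, y_n + (h/2)·k1); k3 = f(t_n + h/2, y_n + (h/2)·k2); k4 = f(t_n + h, y_n + h·k3); y_{n+1} = y_n + (h/6)·(k1 + 2k2 + 2k3 + k4).
t=1.000000, y=0.490000:
  k1 = f(1.000000, 0.490000) = -0.151134
  k2 = f(1.125000, 0.471108) = -0.110165
  k3 = f(1.125000, 0.476229) = -0.107092
  k4 = f(1.250000, 0.463227) = -0.068735
  y ← 0.490000 + (0.25/6)·(k1 + 2k2 + 2k3 + k4) = 0.462734
t=1.250000, y=0.462734:
  k1 = f(1.250000, 0.462734) = -0.069030
  k2 = f(1.375000, 0.454105) = -0.033473
  k3 = f(1.375000, 0.458550) = -0.030806
  k4 = f(1.500000, 0.455033) = 0.003032
  y ← 0.462734 + (0.25/6)·(k1 + 2k2 + 2k3 + k4) = 0.454628
y(1.5) ≈ 0.4546

0.4546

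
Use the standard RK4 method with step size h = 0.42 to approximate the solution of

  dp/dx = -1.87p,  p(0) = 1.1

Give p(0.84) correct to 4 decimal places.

0.2309

RK4: k1 = f(x_n, p_n); k2 = f(x_n + h/2, p_n + (h/2)·k1); k3 = f(x_n + h/2, p_n + (h/2)·k2); k4 = f(x_n + h, p_n + h·k3); p_{n+1} = p_n + (h/6)·(k1 + 2k2 + 2k3 + k4).
x=0.000000, p=1.100000:
  k1 = f(0.000000, 1.100000) = -2.057000
  k2 = f(0.210000, 0.668030) = -1.249216
  k3 = f(0.210000, 0.837665) = -1.566433
  k4 = f(0.420000, 0.442098) = -0.826724
  p ← 1.100000 + (0.42/6)·(k1 + 2k2 + 2k3 + k4) = 0.503948
x=0.420000, p=0.503948:
  k1 = f(0.420000, 0.503948) = -0.942384
  k2 = f(0.630000, 0.306048) = -0.572310
  k3 = f(0.630000, 0.383763) = -0.717638
  k4 = f(0.840000, 0.202541) = -0.378751
  p ← 0.503948 + (0.42/6)·(k1 + 2k2 + 2k3 + k4) = 0.230876
p(0.84) ≈ 0.2309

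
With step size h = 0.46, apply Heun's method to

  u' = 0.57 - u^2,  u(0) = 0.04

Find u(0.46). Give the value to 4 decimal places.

0.2809

Heun: k1 = f(x_n, u_n); k2 = f(x_n + h, u_n + h·k1); u_{n+1} = u_n + (h/2)·(k1 + k2).
x=0.000000, u=0.040000:
  k1 = f(0.000000, 0.040000) = 0.568400
  k2 = f(0.460000, 0.301464) = 0.479119
  u ← 0.040000 + (0.46/2)·(0.568400 + 0.479119) = 0.280929
u(0.46) ≈ 0.2809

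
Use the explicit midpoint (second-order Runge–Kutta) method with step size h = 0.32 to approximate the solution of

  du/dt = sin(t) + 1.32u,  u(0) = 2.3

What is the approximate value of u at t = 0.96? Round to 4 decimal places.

Midpoint: k1 = f(t_n, u_n); k2 = f(t_n + h/2, u_n + (h/2)·k1); u_{n+1} = u_n + h·k2.
t=0.000000, u=2.300000:
  k1 = f(0.000000, 2.300000) = 3.036000
  k2 = f(0.160000, 2.785760) = 3.836521
  u ← 2.300000 + 0.32·3.836521 = 3.527687
t=0.320000, u=3.527687:
  k1 = f(0.320000, 3.527687) = 4.971113
  k2 = f(0.480000, 4.323065) = 6.168225
  u ← 3.527687 + 0.32·6.168225 = 5.501519
t=0.640000, u=5.501519:
  k1 = f(0.640000, 5.501519) = 7.859200
  k2 = f(0.800000, 6.758991) = 9.639224
  u ← 5.501519 + 0.32·9.639224 = 8.586071
u(0.96) ≈ 8.5861

8.5861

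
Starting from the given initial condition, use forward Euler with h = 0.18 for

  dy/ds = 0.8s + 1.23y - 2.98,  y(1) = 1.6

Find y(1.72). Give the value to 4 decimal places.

Euler: y_{n+1} = y_n + h·f(s_n, y_n).
s=1.000000, y=1.600000: f=-0.212000 → y ← 1.600000 + 0.18·(-0.212000) = 1.561840
s=1.180000, y=1.561840: f=-0.114937 → y ← 1.561840 + 0.18·(-0.114937) = 1.541151
s=1.360000, y=1.541151: f=0.003616 → y ← 1.541151 + 0.18·0.003616 = 1.541802
s=1.540000, y=1.541802: f=0.148417 → y ← 1.541802 + 0.18·0.148417 = 1.568517
y(1.72) ≈ 1.5685

1.5685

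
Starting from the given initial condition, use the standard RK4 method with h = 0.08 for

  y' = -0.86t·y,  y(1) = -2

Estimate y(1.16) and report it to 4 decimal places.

RK4: k1 = f(t_n, y_n); k2 = f(t_n + h/2, y_n + (h/2)·k1); k3 = f(t_n + h/2, y_n + (h/2)·k2); k4 = f(t_n + h, y_n + h·k3); y_{n+1} = y_n + (h/6)·(k1 + 2k2 + 2k3 + k4).
t=1.000000, y=-2.000000:
  k1 = f(1.000000, -2.000000) = 1.720000
  k2 = f(1.040000, -1.931200) = 1.727265
  k3 = f(1.040000, -1.930909) = 1.727005
  k4 = f(1.080000, -1.861840) = 1.729277
  y ← -2.000000 + (0.08/6)·(k1 + 2k2 + 2k3 + k4) = -1.861896
t=1.080000, y=-1.861896:
  k1 = f(1.080000, -1.861896) = 1.729329
  k2 = f(1.120000, -1.792723) = 1.726750
  k3 = f(1.120000, -1.792826) = 1.726850
  k4 = f(1.160000, -1.723748) = 1.719611
  y ← -1.861896 + (0.08/6)·(k1 + 2k2 + 2k3 + k4) = -1.723814
y(1.16) ≈ -1.7238

-1.7238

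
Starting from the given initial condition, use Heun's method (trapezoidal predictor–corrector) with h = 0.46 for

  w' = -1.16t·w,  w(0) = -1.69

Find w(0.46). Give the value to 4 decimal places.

Heun: k1 = f(t_n, w_n); k2 = f(t_n + h, w_n + h·k1); w_{n+1} = w_n + (h/2)·(k1 + k2).
t=0.000000, w=-1.690000:
  k1 = f(0.000000, -1.690000) = 0.000000
  k2 = f(0.460000, -1.690000) = 0.901784
  w ← -1.690000 + (0.46/2)·(0.000000 + 0.901784) = -1.482590
w(0.46) ≈ -1.4826

-1.4826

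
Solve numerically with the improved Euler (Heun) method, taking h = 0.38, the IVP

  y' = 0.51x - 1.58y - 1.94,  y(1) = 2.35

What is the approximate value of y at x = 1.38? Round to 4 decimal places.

1.0192

Heun: k1 = f(x_n, y_n); k2 = f(x_n + h, y_n + h·k1); y_{n+1} = y_n + (h/2)·(k1 + k2).
x=1.000000, y=2.350000:
  k1 = f(1.000000, 2.350000) = -5.143000
  k2 = f(1.380000, 0.395660) = -1.861343
  y ← 2.350000 + (0.38/2)·(-5.143000 + (-1.861343)) = 1.019175
y(1.38) ≈ 1.0192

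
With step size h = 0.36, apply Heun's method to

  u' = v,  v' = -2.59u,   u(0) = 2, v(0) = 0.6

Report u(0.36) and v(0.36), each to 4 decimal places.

1.8803, -1.3655

Heun on (u,v): k1 = f(t_n, state_n); k2 = f(t_n + h, state_n + h·k1); state_{n+1} = state_n + (h/2)·(k1 + k2).
0.000000: (2.000000, 0.600000)
  k1 = (0.600000, -5.180000)
  predictor → (2.216000, -1.264800)
  k2 = (-1.264800, -5.739440)
  → (1.880336, -1.365499)
(u(0.36), v(0.36)) ≈ (1.8803, -1.3655)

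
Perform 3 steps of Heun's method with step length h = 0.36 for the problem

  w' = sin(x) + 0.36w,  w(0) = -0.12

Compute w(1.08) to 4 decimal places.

Heun: k1 = f(x_n, w_n); k2 = f(x_n + h, w_n + h·k1); w_{n+1} = w_n + (h/2)·(k1 + k2).
x=0.000000, w=-0.120000:
  k1 = f(0.000000, -0.120000) = -0.043200
  k2 = f(0.360000, -0.135552) = 0.303476
  w ← -0.120000 + (0.36/2)·(-0.043200 + 0.303476) = -0.073150
x=0.360000, w=-0.073150:
  k1 = f(0.360000, -0.073150) = 0.325940
  k2 = f(0.720000, 0.044188) = 0.675292
  w ← -0.073150 + (0.36/2)·(0.325940 + 0.675292) = 0.107071
x=0.720000, w=0.107071:
  k1 = f(0.720000, 0.107071) = 0.697930
  k2 = f(1.080000, 0.358326) = 1.010955
  w ← 0.107071 + (0.36/2)·(0.697930 + 1.010955) = 0.414671
w(1.08) ≈ 0.4147

0.4147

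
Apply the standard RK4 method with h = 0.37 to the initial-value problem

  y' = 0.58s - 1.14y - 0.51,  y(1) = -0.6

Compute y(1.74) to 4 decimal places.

RK4: k1 = f(s_n, y_n); k2 = f(s_n + h/2, y_n + (h/2)·k1); k3 = f(s_n + h/2, y_n + (h/2)·k2); k4 = f(s_n + h, y_n + h·k3); y_{n+1} = y_n + (h/6)·(k1 + 2k2 + 2k3 + k4).
s=1.000000, y=-0.600000:
  k1 = f(1.000000, -0.600000) = 0.754000
  k2 = f(1.185000, -0.460510) = 0.702281
  k3 = f(1.185000, -0.470078) = 0.713189
  k4 = f(1.370000, -0.336120) = 0.667777
  y ← -0.600000 + (0.37/6)·(k1 + 2k2 + 2k3 + k4) = -0.337749
s=1.370000, y=-0.337749:
  k1 = f(1.370000, -0.337749) = 0.669634
  k2 = f(1.555000, -0.213867) = 0.635708
  k3 = f(1.555000, -0.220143) = 0.642863
  k4 = f(1.740000, -0.099890) = 0.613074
  y ← -0.337749 + (0.37/6)·(k1 + 2k2 + 2k3 + k4) = -0.100958
y(1.74) ≈ -0.1010

-0.1010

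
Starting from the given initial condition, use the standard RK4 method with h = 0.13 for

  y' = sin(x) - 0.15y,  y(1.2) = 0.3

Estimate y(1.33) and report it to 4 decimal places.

RK4: k1 = f(x_n, y_n); k2 = f(x_n + h/2, y_n + (h/2)·k1); k3 = f(x_n + h/2, y_n + (h/2)·k2); k4 = f(x_n + h, y_n + h·k3); y_{n+1} = y_n + (h/6)·(k1 + 2k2 + 2k3 + k4).
x=1.200000, y=0.300000:
  k1 = f(1.200000, 0.300000) = 0.887039
  k2 = f(1.265000, 0.357658) = 0.899959
  k3 = f(1.265000, 0.358497) = 0.899833
  k4 = f(1.330000, 0.416978) = 0.908602
  y ← 0.300000 + (0.13/6)·(k1 + 2k2 + 2k3 + k4) = 0.416897
y(1.33) ≈ 0.4169

0.4169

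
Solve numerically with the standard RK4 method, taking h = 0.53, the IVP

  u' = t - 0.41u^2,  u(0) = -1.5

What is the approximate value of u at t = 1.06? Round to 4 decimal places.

RK4: k1 = f(t_n, u_n); k2 = f(t_n + h/2, u_n + (h/2)·k1); k3 = f(t_n + h/2, u_n + (h/2)·k2); k4 = f(t_n + h, u_n + h·k3); u_{n+1} = u_n + (h/6)·(k1 + 2k2 + 2k3 + k4).
t=0.000000, u=-1.500000:
  k1 = f(0.000000, -1.500000) = -0.922500
  k2 = f(0.265000, -1.744463) = -0.982691
  k3 = f(0.265000, -1.760413) = -1.005612
  k4 = f(0.530000, -2.032975) = -1.164524
  u ← -1.500000 + (0.53/6)·(k1 + 2k2 + 2k3 + k4) = -2.035621
t=0.530000, u=-2.035621:
  k1 = f(0.530000, -2.035621) = -1.168938
  k2 = f(0.795000, -2.345389) = -1.460349
  k3 = f(0.795000, -2.422613) = -1.611313
  k4 = f(1.060000, -2.889616) = -2.363452
  u ← -2.035621 + (0.53/6)·(k1 + 2k2 + 2k3 + k4) = -2.890309
u(1.06) ≈ -2.8903

-2.8903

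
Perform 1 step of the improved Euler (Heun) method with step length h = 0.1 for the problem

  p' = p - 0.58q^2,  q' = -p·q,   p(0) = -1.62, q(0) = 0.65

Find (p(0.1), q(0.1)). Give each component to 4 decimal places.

-1.8201, 0.7709

Heun on (p,q): k1 = f(t_n, state_n); k2 = f(t_n + h, state_n + h·k1); state_{n+1} = state_n + (h/2)·(k1 + k2).
0.000000: (-1.620000, 0.650000)
  k1 = (-1.865050, 1.053000)
  predictor → (-1.806505, 0.755300)
  k2 = (-2.137382, 1.364453)
  → (-1.820122, 0.770873)
(p(0.1), q(0.1)) ≈ (-1.8201, 0.7709)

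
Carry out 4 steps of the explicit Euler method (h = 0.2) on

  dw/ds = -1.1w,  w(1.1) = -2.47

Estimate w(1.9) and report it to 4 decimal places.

Euler: w_{n+1} = w_n + h·f(s_n, w_n).
s=1.100000, w=-2.470000: f=2.717000 → w ← -2.470000 + 0.2·2.717000 = -1.926600
s=1.300000, w=-1.926600: f=2.119260 → w ← -1.926600 + 0.2·2.119260 = -1.502748
s=1.500000, w=-1.502748: f=1.653023 → w ← -1.502748 + 0.2·1.653023 = -1.172143
s=1.700000, w=-1.172143: f=1.289358 → w ← -1.172143 + 0.2·1.289358 = -0.914272
w(1.9) ≈ -0.9143

-0.9143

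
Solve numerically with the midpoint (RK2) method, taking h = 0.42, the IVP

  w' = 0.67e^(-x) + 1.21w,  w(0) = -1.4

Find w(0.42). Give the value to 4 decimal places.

Midpoint: k1 = f(x_n, w_n); k2 = f(x_n + h/2, w_n + (h/2)·k1); w_{n+1} = w_n + h·k2.
x=0.000000, w=-1.400000:
  k1 = f(0.000000, -1.400000) = -1.024000
  k2 = f(0.210000, -1.615040) = -1.411107
  w ← -1.400000 + 0.42·(-1.411107) = -1.992665
w(0.42) ≈ -1.9927

-1.9927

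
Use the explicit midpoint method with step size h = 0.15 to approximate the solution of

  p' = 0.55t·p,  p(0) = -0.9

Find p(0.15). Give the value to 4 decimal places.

-0.9056

Midpoint: k1 = f(t_n, p_n); k2 = f(t_n + h/2, p_n + (h/2)·k1); p_{n+1} = p_n + h·k2.
t=0.000000, p=-0.900000:
  k1 = f(0.000000, -0.900000) = 0.000000
  k2 = f(0.075000, -0.900000) = -0.037125
  p ← -0.900000 + 0.15·(-0.037125) = -0.905569
p(0.15) ≈ -0.9056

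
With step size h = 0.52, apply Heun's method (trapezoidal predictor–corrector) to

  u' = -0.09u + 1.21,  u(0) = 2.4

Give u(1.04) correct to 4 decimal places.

3.3865

Heun: k1 = f(t_n, u_n); k2 = f(t_n + h, u_n + h·k1); u_{n+1} = u_n + (h/2)·(k1 + k2).
t=0.000000, u=2.400000:
  k1 = f(0.000000, 2.400000) = 0.994000
  k2 = f(0.520000, 2.916880) = 0.947481
  u ← 2.400000 + (0.52/2)·(0.994000 + 0.947481) = 2.904785
t=0.520000, u=2.904785:
  k1 = f(0.520000, 2.904785) = 0.948569
  k2 = f(1.040000, 3.398041) = 0.904176
  u ← 2.904785 + (0.52/2)·(0.948569 + 0.904176) = 3.386499
u(1.04) ≈ 3.3865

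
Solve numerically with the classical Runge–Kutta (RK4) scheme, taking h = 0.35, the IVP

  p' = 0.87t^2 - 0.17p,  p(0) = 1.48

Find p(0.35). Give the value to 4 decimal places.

RK4: k1 = f(t_n, p_n); k2 = f(t_n + h/2, p_n + (h/2)·k1); k3 = f(t_n + h/2, p_n + (h/2)·k2); k4 = f(t_n + h, p_n + h·k3); p_{n+1} = p_n + (h/6)·(k1 + 2k2 + 2k3 + k4).
t=0.000000, p=1.480000:
  k1 = f(0.000000, 1.480000) = -0.251600
  k2 = f(0.175000, 1.435970) = -0.217471
  k3 = f(0.175000, 1.441943) = -0.218486
  k4 = f(0.350000, 1.403530) = -0.132025
  p ← 1.480000 + (0.35/6)·(k1 + 2k2 + 2k3 + k4) = 1.406760
p(0.35) ≈ 1.4068

1.4068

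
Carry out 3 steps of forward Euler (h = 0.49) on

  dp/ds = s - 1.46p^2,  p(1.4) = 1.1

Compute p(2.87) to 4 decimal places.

Euler: p_{n+1} = p_n + h·f(s_n, p_n).
s=1.400000, p=1.100000: f=-0.366600 → p ← 1.100000 + 0.49·(-0.366600) = 0.920366
s=1.890000, p=0.920366: f=0.653273 → p ← 0.920366 + 0.49·0.653273 = 1.240470
s=2.380000, p=1.240470: f=0.133403 → p ← 1.240470 + 0.49·0.133403 = 1.305837
p(2.87) ≈ 1.3058

1.3058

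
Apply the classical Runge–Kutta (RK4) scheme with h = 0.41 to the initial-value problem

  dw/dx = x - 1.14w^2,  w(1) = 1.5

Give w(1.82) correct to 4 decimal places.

RK4: k1 = f(x_n, w_n); k2 = f(x_n + h/2, w_n + (h/2)·k1); k3 = f(x_n + h/2, w_n + (h/2)·k2); k4 = f(x_n + h, w_n + h·k3); w_{n+1} = w_n + (h/6)·(k1 + 2k2 + 2k3 + k4).
x=1.000000, w=1.500000:
  k1 = f(1.000000, 1.500000) = -1.565000
  k2 = f(1.205000, 1.179175) = -0.380117
  k3 = f(1.205000, 1.422076) = -1.100422
  k4 = f(1.410000, 1.048827) = 0.155957
  w ← 1.500000 + (0.41/6)·(k1 + 2k2 + 2k3 + k4) = 1.201375
x=1.410000, w=1.201375:
  k1 = f(1.410000, 1.201375) = -0.235364
  k2 = f(1.615000, 1.153125) = 0.099144
  k3 = f(1.615000, 1.221700) = -0.086507
  k4 = f(1.820000, 1.165907) = 0.270353
  w ← 1.201375 + (0.41/6)·(k1 + 2k2 + 2k3 + k4) = 1.205493
w(1.82) ≈ 1.2055

1.2055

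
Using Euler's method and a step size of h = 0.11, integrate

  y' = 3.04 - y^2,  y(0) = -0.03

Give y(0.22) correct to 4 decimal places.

Euler: y_{n+1} = y_n + h·f(x_n, y_n).
x=0.000000, y=-0.030000: f=3.039100 → y ← -0.030000 + 0.11·3.039100 = 0.304301
x=0.110000, y=0.304301: f=2.947401 → y ← 0.304301 + 0.11·2.947401 = 0.628515
y(0.22) ≈ 0.6285

0.6285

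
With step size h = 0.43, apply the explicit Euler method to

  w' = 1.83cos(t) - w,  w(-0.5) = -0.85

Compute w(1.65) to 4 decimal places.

Euler: w_{n+1} = w_n + h·f(t_n, w_n).
t=-0.500000, w=-0.850000: f=2.455976 → w ← -0.850000 + 0.43·2.455976 = 0.206070
t=-0.070000, w=0.206070: f=1.619449 → w ← 0.206070 + 0.43·1.619449 = 0.902433
t=0.360000, w=0.902433: f=0.810259 → w ← 0.902433 + 0.43·0.810259 = 1.250844
t=0.790000, w=1.250844: f=0.037193 → w ← 1.250844 + 0.43·0.037193 = 1.266837
t=1.220000, w=1.266837: f=-0.637965 → w ← 1.266837 + 0.43·(-0.637965) = 0.992512
w(1.65) ≈ 0.9925

0.9925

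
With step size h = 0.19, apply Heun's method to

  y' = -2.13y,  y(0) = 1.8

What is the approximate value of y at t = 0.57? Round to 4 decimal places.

Heun: k1 = f(t_n, y_n); k2 = f(t_n + h, y_n + h·k1); y_{n+1} = y_n + (h/2)·(k1 + k2).
t=0.000000, y=1.800000:
  k1 = f(0.000000, 1.800000) = -3.834000
  k2 = f(0.190000, 1.071540) = -2.282380
  y ← 1.800000 + (0.19/2)·(-3.834000 + (-2.282380)) = 1.218944
t=0.190000, y=1.218944:
  k1 = f(0.190000, 1.218944) = -2.596350
  k2 = f(0.380000, 0.725637) = -1.545607
  y ← 1.218944 + (0.19/2)·(-2.596350 + (-1.545607)) = 0.825458
t=0.380000, y=0.825458:
  k1 = f(0.380000, 0.825458) = -1.758225
  k2 = f(0.570000, 0.491395) = -1.046672
  y ← 0.825458 + (0.19/2)·(-1.758225 + (-1.046672)) = 0.558993
y(0.57) ≈ 0.5590

0.5590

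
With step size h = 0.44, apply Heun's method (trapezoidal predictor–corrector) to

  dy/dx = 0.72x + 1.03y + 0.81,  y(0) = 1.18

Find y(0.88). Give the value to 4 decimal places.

Heun: k1 = f(x_n, y_n); k2 = f(x_n + h, y_n + h·k1); y_{n+1} = y_n + (h/2)·(k1 + k2).
x=0.000000, y=1.180000:
  k1 = f(0.000000, 1.180000) = 2.025400
  k2 = f(0.440000, 2.071176) = 3.260111
  y ← 1.180000 + (0.44/2)·(2.025400 + 3.260111) = 2.342812
x=0.440000, y=2.342812:
  k1 = f(0.440000, 2.342812) = 3.539897
  k2 = f(0.880000, 3.900367) = 5.460978
  y ← 2.342812 + (0.44/2)·(3.539897 + 5.460978) = 4.323005
y(0.88) ≈ 4.3230

4.3230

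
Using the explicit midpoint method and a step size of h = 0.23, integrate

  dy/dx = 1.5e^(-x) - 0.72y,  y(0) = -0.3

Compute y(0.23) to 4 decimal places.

Midpoint: k1 = f(x_n, y_n); k2 = f(x_n + h/2, y_n + (h/2)·k1); y_{n+1} = y_n + h·k2.
x=0.000000, y=-0.300000:
  k1 = f(0.000000, -0.300000) = 1.716000
  k2 = f(0.115000, -0.102660) = 1.410964
  y ← -0.300000 + 0.23·1.410964 = 0.024522
y(0.23) ≈ 0.0245

0.0245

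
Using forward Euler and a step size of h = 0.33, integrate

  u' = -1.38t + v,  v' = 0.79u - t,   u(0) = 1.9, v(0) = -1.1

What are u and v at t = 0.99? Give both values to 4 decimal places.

Euler on (u,v): u_{n+1} = u_n + h·u', v_{n+1} = v_n + h·v'.
0.000000: (1.900000, -1.100000); f=(-1.100000, 1.501000) → (1.537000, -0.604670)
0.330000: (1.537000, -0.604670); f=(-1.060070, 0.884230) → (1.187177, -0.312874)
0.660000: (1.187177, -0.312874); f=(-1.223674, 0.277870) → (0.783364, -0.221177)
(u(0.99), v(0.99)) ≈ (0.7834, -0.2212)

0.7834, -0.2212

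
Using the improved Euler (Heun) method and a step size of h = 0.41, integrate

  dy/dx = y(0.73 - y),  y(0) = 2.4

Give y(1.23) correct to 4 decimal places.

1.0592

Heun: k1 = f(x_n, y_n); k2 = f(x_n + h, y_n + h·k1); y_{n+1} = y_n + (h/2)·(k1 + k2).
x=0.000000, y=2.400000:
  k1 = f(0.000000, 2.400000) = -4.008000
  k2 = f(0.410000, 0.756720) = -0.020220
  y ← 2.400000 + (0.41/2)·(-4.008000 + (-0.020220)) = 1.574215
x=0.410000, y=1.574215:
  k1 = f(0.410000, 1.574215) = -1.328976
  k2 = f(0.820000, 1.029335) = -0.308116
  y ← 1.574215 + (0.41/2)·(-1.328976 + (-0.308116)) = 1.238611
x=0.820000, y=1.238611:
  k1 = f(0.820000, 1.238611) = -0.629972
  k2 = f(1.230000, 0.980323) = -0.245397
  y ← 1.238611 + (0.41/2)·(-0.629972 + (-0.245397)) = 1.059161
y(1.23) ≈ 1.0592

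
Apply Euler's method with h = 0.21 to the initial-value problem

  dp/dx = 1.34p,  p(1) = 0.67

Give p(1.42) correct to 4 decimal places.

Euler: p_{n+1} = p_n + h·f(x_n, p_n).
x=1.000000, p=0.670000: f=0.897800 → p ← 0.670000 + 0.21·0.897800 = 0.858538
x=1.210000, p=0.858538: f=1.150441 → p ← 0.858538 + 0.21·1.150441 = 1.100131
p(1.42) ≈ 1.1001

1.1001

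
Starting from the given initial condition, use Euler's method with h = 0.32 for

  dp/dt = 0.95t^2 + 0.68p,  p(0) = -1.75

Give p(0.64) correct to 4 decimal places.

Euler: p_{n+1} = p_n + h·f(t_n, p_n).
t=0.000000, p=-1.750000: f=-1.190000 → p ← -1.750000 + 0.32·(-1.190000) = -2.130800
t=0.320000, p=-2.130800: f=-1.351664 → p ← -2.130800 + 0.32·(-1.351664) = -2.563332
p(0.64) ≈ -2.5633

-2.5633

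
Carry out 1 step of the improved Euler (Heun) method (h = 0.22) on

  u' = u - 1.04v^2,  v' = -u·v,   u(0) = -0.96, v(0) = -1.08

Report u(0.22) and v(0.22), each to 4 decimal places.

Heun on (u,v): k1 = f(t_n, state_n); k2 = f(t_n + h, state_n + h·k1); state_{n+1} = state_n + (h/2)·(k1 + k2).
0.000000: (-0.960000, -1.080000)
  k1 = (-2.173056, -1.036800)
  predictor → (-1.438072, -1.308096)
  k2 = (-3.217632, -1.881137)
  → (-1.552976, -1.400973)
(u(0.22), v(0.22)) ≈ (-1.5530, -1.4010)

-1.5530, -1.4010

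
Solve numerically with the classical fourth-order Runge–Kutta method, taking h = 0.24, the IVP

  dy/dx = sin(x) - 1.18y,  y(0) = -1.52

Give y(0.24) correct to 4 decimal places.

RK4: k1 = f(x_n, y_n); k2 = f(x_n + h/2, y_n + (h/2)·k1); k3 = f(x_n + h/2, y_n + (h/2)·k2); k4 = f(x_n + h, y_n + h·k3); y_{n+1} = y_n + (h/6)·(k1 + 2k2 + 2k3 + k4).
x=0.000000, y=-1.520000:
  k1 = f(0.000000, -1.520000) = 1.793600
  k2 = f(0.120000, -1.304768) = 1.659338
  k3 = f(0.120000, -1.320879) = 1.678350
  k4 = f(0.240000, -1.117196) = 1.555994
  y ← -1.520000 + (0.24/6)·(k1 + 2k2 + 2k3 + k4) = -1.119001
y(0.24) ≈ -1.1190

-1.1190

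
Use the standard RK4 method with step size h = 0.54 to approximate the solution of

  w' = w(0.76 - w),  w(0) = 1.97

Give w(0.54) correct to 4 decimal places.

RK4: k1 = f(t_n, w_n); k2 = f(t_n + h/2, w_n + (h/2)·k1); k3 = f(t_n + h/2, w_n + (h/2)·k2); k4 = f(t_n + h, w_n + h·k3); w_{n+1} = w_n + (h/6)·(k1 + 2k2 + 2k3 + k4).
t=0.000000, w=1.970000:
  k1 = f(0.000000, 1.970000) = -2.383700
  k2 = f(0.270000, 1.326401) = -0.751275
  k3 = f(0.270000, 1.767156) = -1.779801
  k4 = f(0.540000, 1.008907) = -0.251124
  w ← 1.970000 + (0.54/6)·(k1 + 2k2 + 2k3 + k4) = 1.277272
w(0.54) ≈ 1.2773

1.2773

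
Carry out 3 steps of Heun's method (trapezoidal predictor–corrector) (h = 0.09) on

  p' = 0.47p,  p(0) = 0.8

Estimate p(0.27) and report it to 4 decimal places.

Heun: k1 = f(t_n, p_n); k2 = f(t_n + h, p_n + h·k1); p_{n+1} = p_n + (h/2)·(k1 + k2).
t=0.000000, p=0.800000:
  k1 = f(0.000000, 0.800000) = 0.376000
  k2 = f(0.090000, 0.833840) = 0.391905
  p ← 0.800000 + (0.09/2)·(0.376000 + 0.391905) = 0.834556
t=0.090000, p=0.834556:
  k1 = f(0.090000, 0.834556) = 0.392241
  k2 = f(0.180000, 0.869857) = 0.408833
  p ← 0.834556 + (0.09/2)·(0.392241 + 0.408833) = 0.870604
t=0.180000, p=0.870604:
  k1 = f(0.180000, 0.870604) = 0.409184
  k2 = f(0.270000, 0.907431) = 0.426492
  p ← 0.870604 + (0.09/2)·(0.409184 + 0.426492) = 0.908209
p(0.27) ≈ 0.9082

0.9082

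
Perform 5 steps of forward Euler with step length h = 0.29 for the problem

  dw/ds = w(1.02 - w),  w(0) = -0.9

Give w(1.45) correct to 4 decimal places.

-62.8561

Euler: w_{n+1} = w_n + h·f(s_n, w_n).
s=0.000000, w=-0.900000: f=-1.728000 → w ← -0.900000 + 0.29·(-1.728000) = -1.401120
s=0.290000, w=-1.401120: f=-3.392280 → w ← -1.401120 + 0.29·(-3.392280) = -2.384881
s=0.580000, w=-2.384881: f=-8.120237 → w ← -2.384881 + 0.29·(-8.120237) = -4.739750
s=0.870000, w=-4.739750: f=-27.299772 → w ← -4.739750 + 0.29·(-27.299772) = -12.656684
s=1.160000, w=-12.656684: f=-173.101457 → w ← -12.656684 + 0.29·(-173.101457) = -62.856106
w(1.45) ≈ -62.8561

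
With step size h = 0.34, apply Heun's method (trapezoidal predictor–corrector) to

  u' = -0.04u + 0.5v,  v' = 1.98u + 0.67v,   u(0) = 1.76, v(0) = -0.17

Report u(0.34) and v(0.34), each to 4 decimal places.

1.8049, 1.0889

Heun on (u,v): k1 = f(x_n, state_n); k2 = f(x_n + h, state_n + h·k1); state_{n+1} = state_n + (h/2)·(k1 + k2).
0.000000: (1.760000, -0.170000)
  k1 = (-0.155400, 3.370900)
  predictor → (1.707164, 0.976106)
  k2 = (0.419766, 4.034176)
  → (1.804942, 1.088863)
(u(0.34), v(0.34)) ≈ (1.8049, 1.0889)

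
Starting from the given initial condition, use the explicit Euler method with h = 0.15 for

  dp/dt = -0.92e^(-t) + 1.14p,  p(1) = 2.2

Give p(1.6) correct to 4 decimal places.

Euler: p_{n+1} = p_n + h·f(t_n, p_n).
t=1.000000, p=2.200000: f=2.169551 → p ← 2.200000 + 0.15·2.169551 = 2.525433
t=1.150000, p=2.525433: f=2.587687 → p ← 2.525433 + 0.15·2.587687 = 2.913586
t=1.300000, p=2.913586: f=3.070758 → p ← 2.913586 + 0.15·3.070758 = 3.374200
t=1.450000, p=3.374200: f=3.630783 → p ← 3.374200 + 0.15·3.630783 = 3.918817
p(1.6) ≈ 3.9188

3.9188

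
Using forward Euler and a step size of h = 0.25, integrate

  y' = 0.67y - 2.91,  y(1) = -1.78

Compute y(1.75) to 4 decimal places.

Euler: y_{n+1} = y_n + h·f(t_n, y_n).
t=1.000000, y=-1.780000: f=-4.102600 → y ← -1.780000 + 0.25·(-4.102600) = -2.805650
t=1.250000, y=-2.805650: f=-4.789786 → y ← -2.805650 + 0.25·(-4.789786) = -4.003096
t=1.500000, y=-4.003096: f=-5.592075 → y ← -4.003096 + 0.25·(-5.592075) = -5.401115
y(1.75) ≈ -5.4011

-5.4011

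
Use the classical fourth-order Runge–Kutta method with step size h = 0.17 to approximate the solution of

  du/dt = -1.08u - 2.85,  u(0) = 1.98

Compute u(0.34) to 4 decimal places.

RK4: k1 = f(t_n, u_n); k2 = f(t_n + h/2, u_n + (h/2)·k1); k3 = f(t_n + h/2, u_n + (h/2)·k2); k4 = f(t_n + h, u_n + h·k3); u_{n+1} = u_n + (h/6)·(k1 + 2k2 + 2k3 + k4).
t=0.000000, u=1.980000:
  k1 = f(0.000000, 1.980000) = -4.988400
  k2 = f(0.085000, 1.555986) = -4.530465
  k3 = f(0.085000, 1.594910) = -4.572503
  k4 = f(0.170000, 1.202674) = -4.148888
  u ← 1.980000 + (0.17/6)·(k1 + 2k2 + 2k3 + k4) = 1.205275
t=0.170000, u=1.205275:
  k1 = f(0.170000, 1.205275) = -4.151697
  k2 = f(0.255000, 0.852381) = -3.770572
  k3 = f(0.255000, 0.884777) = -3.805559
  k4 = f(0.340000, 0.558330) = -3.452997
  u ← 1.205275 + (0.17/6)·(k1 + 2k2 + 2k3 + k4) = 0.560495
u(0.34) ≈ 0.5605

0.5605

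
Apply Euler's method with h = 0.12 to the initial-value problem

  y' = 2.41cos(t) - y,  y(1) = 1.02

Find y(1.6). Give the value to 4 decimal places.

Euler: y_{n+1} = y_n + h·f(t_n, y_n).
t=1.000000, y=1.020000: f=0.282129 → y ← 1.020000 + 0.12·0.282129 = 1.053855
t=1.120000, y=1.053855: f=-0.003861 → y ← 1.053855 + 0.12·(-0.003861) = 1.053392
t=1.240000, y=1.053392: f=-0.270633 → y ← 1.053392 + 0.12·(-0.270633) = 1.020916
t=1.360000, y=1.020916: f=-0.516651 → y ← 1.020916 + 0.12·(-0.516651) = 0.958918
t=1.480000, y=0.958918: f=-0.740399 → y ← 0.958918 + 0.12·(-0.740399) = 0.870070
y(1.6) ≈ 0.8701

0.8701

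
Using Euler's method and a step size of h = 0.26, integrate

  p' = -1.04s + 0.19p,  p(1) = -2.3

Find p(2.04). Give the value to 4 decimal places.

-4.3896

Euler: p_{n+1} = p_n + h·f(s_n, p_n).
s=1.000000, p=-2.300000: f=-1.477000 → p ← -2.300000 + 0.26·(-1.477000) = -2.684020
s=1.260000, p=-2.684020: f=-1.820364 → p ← -2.684020 + 0.26·(-1.820364) = -3.157315
s=1.520000, p=-3.157315: f=-2.180690 → p ← -3.157315 + 0.26·(-2.180690) = -3.724294
s=1.780000, p=-3.724294: f=-2.558816 → p ← -3.724294 + 0.26·(-2.558816) = -4.389586
p(2.04) ≈ -4.3896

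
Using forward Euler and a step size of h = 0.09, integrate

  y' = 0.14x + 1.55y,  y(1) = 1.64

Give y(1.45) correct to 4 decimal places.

Euler: y_{n+1} = y_n + h·f(x_n, y_n).
x=1.000000, y=1.640000: f=2.682000 → y ← 1.640000 + 0.09·2.682000 = 1.881380
x=1.090000, y=1.881380: f=3.068739 → y ← 1.881380 + 0.09·3.068739 = 2.157567
x=1.180000, y=2.157567: f=3.509428 → y ← 2.157567 + 0.09·3.509428 = 2.473415
x=1.270000, y=2.473415: f=4.011593 → y ← 2.473415 + 0.09·4.011593 = 2.834458
x=1.360000, y=2.834458: f=4.583811 → y ← 2.834458 + 0.09·4.583811 = 3.247001
y(1.45) ≈ 3.2470

3.2470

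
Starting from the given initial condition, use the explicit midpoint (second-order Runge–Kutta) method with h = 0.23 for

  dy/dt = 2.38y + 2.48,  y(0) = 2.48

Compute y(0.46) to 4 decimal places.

9.1034

Midpoint: k1 = f(t_n, y_n); k2 = f(t_n + h/2, y_n + (h/2)·k1); y_{n+1} = y_n + h·k2.
t=0.000000, y=2.480000:
  k1 = f(0.000000, 2.480000) = 8.382400
  k2 = f(0.115000, 3.443976) = 10.676663
  y ← 2.480000 + 0.23·10.676663 = 4.935632
t=0.230000, y=4.935632:
  k1 = f(0.230000, 4.935632) = 14.226805
  k2 = f(0.345000, 6.571715) = 18.120682
  y ← 4.935632 + 0.23·18.120682 = 9.103389
y(0.46) ≈ 9.1034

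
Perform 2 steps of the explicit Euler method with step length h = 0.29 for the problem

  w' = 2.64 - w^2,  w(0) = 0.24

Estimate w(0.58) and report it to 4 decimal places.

1.4709

Euler: w_{n+1} = w_n + h·f(x_n, w_n).
x=0.000000, w=0.240000: f=2.582400 → w ← 0.240000 + 0.29·2.582400 = 0.988896
x=0.290000, w=0.988896: f=1.662085 → w ← 0.988896 + 0.29·1.662085 = 1.470901
w(0.58) ≈ 1.4709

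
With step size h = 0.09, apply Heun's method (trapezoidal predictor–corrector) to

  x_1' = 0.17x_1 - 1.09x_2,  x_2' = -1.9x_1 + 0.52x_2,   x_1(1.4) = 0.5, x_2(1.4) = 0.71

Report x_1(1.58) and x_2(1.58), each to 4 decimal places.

Heun on (x_1,x_2): k1 = f(s_n, state_n); k2 = f(s_n + h, state_n + h·k1); state_{n+1} = state_n + (h/2)·(k1 + k2).
1.400000: (0.500000, 0.710000)
  k1 = (-0.688900, -0.580800)
  predictor → (0.437999, 0.657728)
  k2 = (-0.642464, -0.490180)
  → (0.440089, 0.661806)
1.490000: (0.440089, 0.661806)
  k1 = (-0.646553, -0.492029)
  predictor → (0.381899, 0.617523)
  k2 = (-0.608178, -0.404496)
  → (0.383626, 0.621462)
(x_1(1.58), x_2(1.58)) ≈ (0.3836, 0.6215)

0.3836, 0.6215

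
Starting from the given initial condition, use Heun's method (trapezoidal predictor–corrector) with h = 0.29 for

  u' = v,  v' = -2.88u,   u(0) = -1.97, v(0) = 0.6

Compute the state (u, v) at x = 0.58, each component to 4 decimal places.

-0.7387, 3.2103

Heun on (u,v): k1 = f(x_n, state_n); k2 = f(x_n + h, state_n + h·k1); state_{n+1} = state_n + (h/2)·(k1 + k2).
0.000000: (-1.970000, 0.600000)
  k1 = (0.600000, 5.673600)
  predictor → (-1.796000, 2.245344)
  k2 = (2.245344, 5.172480)
  → (-1.557425, 2.172682)
0.290000: (-1.557425, 2.172682)
  k1 = (2.172682, 4.485384)
  predictor → (-0.927347, 3.473443)
  k2 = (3.473443, 2.670761)
  → (-0.738737, 3.210323)
(u(0.58), v(0.58)) ≈ (-0.7387, 3.2103)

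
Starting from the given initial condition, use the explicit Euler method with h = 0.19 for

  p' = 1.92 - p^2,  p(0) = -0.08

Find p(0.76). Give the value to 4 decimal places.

Euler: p_{n+1} = p_n + h·f(t_n, p_n).
t=0.000000, p=-0.080000: f=1.913600 → p ← -0.080000 + 0.19·1.913600 = 0.283584
t=0.190000, p=0.283584: f=1.839580 → p ← 0.283584 + 0.19·1.839580 = 0.633104
t=0.380000, p=0.633104: f=1.519179 → p ← 0.633104 + 0.19·1.519179 = 0.921748
t=0.570000, p=0.921748: f=1.070380 → p ← 0.921748 + 0.19·1.070380 = 1.125120
p(0.76) ≈ 1.1251

1.1251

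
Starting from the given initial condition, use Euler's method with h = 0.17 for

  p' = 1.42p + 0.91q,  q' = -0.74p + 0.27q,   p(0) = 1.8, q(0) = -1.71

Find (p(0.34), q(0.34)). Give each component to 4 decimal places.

Euler on (p,q): p_{n+1} = p_n + h·p', q_{n+1} = q_n + h·q'.
0.000000: (1.800000, -1.710000); f=(0.999900, -1.793700) → (1.969983, -2.014929)
0.170000: (1.969983, -2.014929); f=(0.963790, -2.001818) → (2.133827, -2.355238)
(p(0.34), q(0.34)) ≈ (2.1338, -2.3552)

2.1338, -2.3552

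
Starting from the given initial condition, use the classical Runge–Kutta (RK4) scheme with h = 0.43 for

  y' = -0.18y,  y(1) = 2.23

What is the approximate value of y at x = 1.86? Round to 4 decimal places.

RK4: k1 = f(x_n, y_n); k2 = f(x_n + h/2, y_n + (h/2)·k1); k3 = f(x_n + h/2, y_n + (h/2)·k2); k4 = f(x_n + h, y_n + h·k3); y_{n+1} = y_n + (h/6)·(k1 + 2k2 + 2k3 + k4).
x=1.000000, y=2.230000:
  k1 = f(1.000000, 2.230000) = -0.401400
  k2 = f(1.215000, 2.143699) = -0.385866
  k3 = f(1.215000, 2.147039) = -0.386467
  k4 = f(1.430000, 2.063819) = -0.371487
  y ← 2.230000 + (0.43/6)·(k1 + 2k2 + 2k3 + k4) = 2.063909
x=1.430000, y=2.063909:
  k1 = f(1.430000, 2.063909) = -0.371504
  k2 = f(1.645000, 1.984035) = -0.357126
  k3 = f(1.645000, 1.987127) = -0.357683
  k4 = f(1.860000, 1.910105) = -0.343819
  y ← 2.063909 + (0.43/6)·(k1 + 2k2 + 2k3 + k4) = 1.910188
y(1.86) ≈ 1.9102

1.9102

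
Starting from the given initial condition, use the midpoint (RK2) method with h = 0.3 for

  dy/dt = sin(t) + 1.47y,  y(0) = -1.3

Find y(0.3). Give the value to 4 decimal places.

Midpoint: k1 = f(t_n, y_n); k2 = f(t_n + h/2, y_n + (h/2)·k1); y_{n+1} = y_n + h·k2.
t=0.000000, y=-1.300000:
  k1 = f(0.000000, -1.300000) = -1.911000
  k2 = f(0.150000, -1.586650) = -2.182937
  y ← -1.300000 + 0.3·(-2.182937) = -1.954881
y(0.3) ≈ -1.9549

-1.9549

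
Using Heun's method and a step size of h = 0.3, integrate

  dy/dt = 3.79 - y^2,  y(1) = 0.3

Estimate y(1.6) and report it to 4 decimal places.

Heun: k1 = f(t_n, y_n); k2 = f(t_n + h, y_n + h·k1); y_{n+1} = y_n + (h/2)·(k1 + k2).
t=1.000000, y=0.300000:
  k1 = f(1.000000, 0.300000) = 3.700000
  k2 = f(1.300000, 1.410000) = 1.801900
  y ← 0.300000 + (0.3/2)·(3.700000 + 1.801900) = 1.125285
t=1.300000, y=1.125285:
  k1 = f(1.300000, 1.125285) = 2.523734
  k2 = f(1.600000, 1.882405) = 0.246551
  y ← 1.125285 + (0.3/2)·(2.523734 + 0.246551) = 1.540828
y(1.6) ≈ 1.5408

1.5408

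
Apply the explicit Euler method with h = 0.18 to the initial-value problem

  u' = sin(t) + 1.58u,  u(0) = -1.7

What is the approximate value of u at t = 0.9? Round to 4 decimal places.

-5.5318

Euler: u_{n+1} = u_n + h·f(t_n, u_n).
t=0.000000, u=-1.700000: f=-2.686000 → u ← -1.700000 + 0.18·(-2.686000) = -2.183480
t=0.180000, u=-2.183480: f=-3.270869 → u ← -2.183480 + 0.18·(-3.270869) = -2.772236
t=0.360000, u=-2.772236: f=-4.027859 → u ← -2.772236 + 0.18·(-4.027859) = -3.497251
t=0.540000, u=-3.497251: f=-5.011521 → u ← -3.497251 + 0.18·(-5.011521) = -4.399325
t=0.720000, u=-4.399325: f=-6.291548 → u ← -4.399325 + 0.18·(-6.291548) = -5.531804
u(0.9) ≈ -5.5318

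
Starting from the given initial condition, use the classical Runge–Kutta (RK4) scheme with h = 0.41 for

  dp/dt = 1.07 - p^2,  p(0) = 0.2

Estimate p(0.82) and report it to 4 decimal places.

0.8057

RK4: k1 = f(t_n, p_n); k2 = f(t_n + h/2, p_n + (h/2)·k1); k3 = f(t_n + h/2, p_n + (h/2)·k2); k4 = f(t_n + h, p_n + h·k3); p_{n+1} = p_n + (h/6)·(k1 + 2k2 + 2k3 + k4).
t=0.000000, p=0.200000:
  k1 = f(0.000000, 0.200000) = 1.030000
  k2 = f(0.205000, 0.411150) = 0.900956
  k3 = f(0.205000, 0.384696) = 0.922009
  k4 = f(0.410000, 0.578024) = 0.735889
  p ← 0.200000 + (0.41/6)·(k1 + 2k2 + 2k3 + k4) = 0.569808
t=0.410000, p=0.569808:
  k1 = f(0.410000, 0.569808) = 0.745319
  k2 = f(0.615000, 0.722598) = 0.547852
  k3 = f(0.615000, 0.682117) = 0.604716
  k4 = f(0.820000, 0.817741) = 0.401299
  p ← 0.569808 + (0.41/6)·(k1 + 2k2 + 2k3 + k4) = 0.805677
p(0.82) ≈ 0.8057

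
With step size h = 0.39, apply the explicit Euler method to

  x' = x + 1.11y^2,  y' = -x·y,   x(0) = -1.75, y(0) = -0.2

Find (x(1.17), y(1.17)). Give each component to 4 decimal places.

Euler on (x,y): x_{n+1} = x_n + h·x', y_{n+1} = y_n + h·y'.
0.000000: (-1.750000, -0.200000); f=(-1.705600, -0.350000) → (-2.415184, -0.336500)
0.390000: (-2.415184, -0.336500); f=(-2.289496, -0.812709) → (-3.308088, -0.653457)
0.780000: (-3.308088, -0.653457); f=(-2.834111, -2.161692) → (-4.413391, -1.496516)
(x(1.17), y(1.17)) ≈ (-4.4134, -1.4965)

-4.4134, -1.4965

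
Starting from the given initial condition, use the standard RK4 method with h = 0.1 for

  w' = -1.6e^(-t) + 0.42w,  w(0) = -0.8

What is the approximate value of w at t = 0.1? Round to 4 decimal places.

RK4: k1 = f(t_n, w_n); k2 = f(t_n + h/2, w_n + (h/2)·k1); k3 = f(t_n + h/2, w_n + (h/2)·k2); k4 = f(t_n + h, w_n + h·k3); w_{n+1} = w_n + (h/6)·(k1 + 2k2 + 2k3 + k4).
t=0.000000, w=-0.800000:
  k1 = f(0.000000, -0.800000) = -1.936000
  k2 = f(0.050000, -0.896800) = -1.898623
  k3 = f(0.050000, -0.894931) = -1.897838
  k4 = f(0.100000, -0.989784) = -1.863449
  w ← -0.800000 + (0.1/6)·(k1 + 2k2 + 2k3 + k4) = -0.989873
w(0.1) ≈ -0.9899

-0.9899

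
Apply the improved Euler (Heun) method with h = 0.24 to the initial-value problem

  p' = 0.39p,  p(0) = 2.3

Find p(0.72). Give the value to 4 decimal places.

Heun: k1 = f(t_n, p_n); k2 = f(t_n + h, p_n + h·k1); p_{n+1} = p_n + (h/2)·(k1 + k2).
t=0.000000, p=2.300000:
  k1 = f(0.000000, 2.300000) = 0.897000
  k2 = f(0.240000, 2.515280) = 0.980959
  p ← 2.300000 + (0.24/2)·(0.897000 + 0.980959) = 2.525355
t=0.240000, p=2.525355:
  k1 = f(0.240000, 2.525355) = 0.984888
  k2 = f(0.480000, 2.761728) = 1.077074
  p ← 2.525355 + (0.24/2)·(0.984888 + 1.077074) = 2.772791
t=0.480000, p=2.772791:
  k1 = f(0.480000, 2.772791) = 1.081388
  k2 = f(0.720000, 3.032324) = 1.182606
  p ← 2.772791 + (0.24/2)·(1.081388 + 1.182606) = 3.044470
p(0.72) ≈ 3.0445

3.0445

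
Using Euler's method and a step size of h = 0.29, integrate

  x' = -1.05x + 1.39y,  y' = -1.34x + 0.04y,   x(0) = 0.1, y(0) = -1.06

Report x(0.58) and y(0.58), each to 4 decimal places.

-0.6967, -0.9850

Euler on (x,y): x_{n+1} = x_n + h·x', y_{n+1} = y_n + h·y'.
0.000000: (0.100000, -1.060000); f=(-1.578400, -0.176400) → (-0.357736, -1.111156)
0.290000: (-0.357736, -1.111156); f=(-1.168884, 0.434920) → (-0.696712, -0.985029)
(x(0.58), y(0.58)) ≈ (-0.6967, -0.9850)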